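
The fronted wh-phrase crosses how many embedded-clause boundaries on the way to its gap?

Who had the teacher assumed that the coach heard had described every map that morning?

"who" is extracted from the subject of "described".
Boundaries crossed, outermost first: [that], [Ø] — 2 in total.

2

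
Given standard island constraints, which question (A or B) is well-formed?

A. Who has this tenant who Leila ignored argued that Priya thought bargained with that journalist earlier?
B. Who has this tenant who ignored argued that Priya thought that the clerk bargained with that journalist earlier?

A

In B, the wh-phrase is extracted from inside a complex-NP island (relative clause) (introduced by "who"), which blocks movement.
In A, the extraction path crosses only that-complement boundaries, which are transparent.
So A is grammatical.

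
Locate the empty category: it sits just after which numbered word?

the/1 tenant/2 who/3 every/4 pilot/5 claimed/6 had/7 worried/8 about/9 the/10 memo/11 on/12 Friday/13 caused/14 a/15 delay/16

The displaced element is "the tenant" (word 2).
It is linked across 1 clause boundary (Ø).
It functions as the subject of "worried", so the gap sits immediately after word 6 ("claimed").
Base order: Every pilot claimed that the tenant had worried about the memo on Friday.

6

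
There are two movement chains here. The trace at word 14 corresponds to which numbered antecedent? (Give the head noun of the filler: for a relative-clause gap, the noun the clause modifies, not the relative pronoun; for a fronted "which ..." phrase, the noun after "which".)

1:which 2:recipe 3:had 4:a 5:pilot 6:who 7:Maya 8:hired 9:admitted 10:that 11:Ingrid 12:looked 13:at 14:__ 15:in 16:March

The marked gap is the object of the preposition "at" of "looked".
Its filler is the fronted wh-phrase "which recipe", at word 2.
(The other dependency links word 5 to a gap after word 8.)

2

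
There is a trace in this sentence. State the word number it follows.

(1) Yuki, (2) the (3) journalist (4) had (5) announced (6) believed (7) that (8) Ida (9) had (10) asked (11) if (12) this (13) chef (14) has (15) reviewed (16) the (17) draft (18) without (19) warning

The displaced element is "Yuki" (word 1).
It is linked across 1 clause boundary (Ø).
It functions as the subject of "believed", so the gap sits immediately after word 5 ("announced").
Base order: The journalist had announced Yuki believed that Ida had asked if this chef has reviewed the draft without warning.

5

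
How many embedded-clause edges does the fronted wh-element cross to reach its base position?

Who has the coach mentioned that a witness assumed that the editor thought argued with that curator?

"who" is extracted from the subject of "argued".
Boundaries crossed, outermost first: [that], [that], [Ø] — 3 in total.

3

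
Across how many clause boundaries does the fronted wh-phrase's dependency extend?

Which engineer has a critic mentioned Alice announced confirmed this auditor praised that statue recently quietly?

"which engineer" is extracted from the subject of "confirmed".
Boundaries crossed, outermost first: [Ø], [Ø] — 2 in total.

2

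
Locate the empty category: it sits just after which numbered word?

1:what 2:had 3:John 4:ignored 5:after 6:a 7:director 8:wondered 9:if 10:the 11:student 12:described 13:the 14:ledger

4

The displaced element is "what" (word 1).
It functions as the direct object of "ignored", so the gap sits immediately after word 4 ("ignored").
Base order: John had ignored what after a director wondered if the student described the ledger.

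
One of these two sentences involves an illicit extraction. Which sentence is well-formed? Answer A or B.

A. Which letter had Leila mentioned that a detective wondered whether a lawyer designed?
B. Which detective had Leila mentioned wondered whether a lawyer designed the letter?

B

In A, the wh-phrase is extracted from inside a wh-island (introduced by "whether"), which blocks movement.
In B, the extraction path crosses only that-complement boundaries, which are transparent.
So B is grammatical.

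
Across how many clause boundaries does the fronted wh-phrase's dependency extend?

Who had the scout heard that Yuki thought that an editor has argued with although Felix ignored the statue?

2

"who" is extracted from the PP object of "argued".
Boundaries crossed, outermost first: [that], [that] — 2 in total.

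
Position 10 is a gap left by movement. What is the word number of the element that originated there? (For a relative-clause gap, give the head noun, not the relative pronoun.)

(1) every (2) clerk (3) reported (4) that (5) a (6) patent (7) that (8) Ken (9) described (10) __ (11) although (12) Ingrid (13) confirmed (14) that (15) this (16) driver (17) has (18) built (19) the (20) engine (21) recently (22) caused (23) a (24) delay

The gap at 10 is the object of "described", inside a relative clause.
The relative pronoun is "that" (word 7); it is bound by the head noun immediately before it.
Its filler is the head noun "patent", at word 6.

6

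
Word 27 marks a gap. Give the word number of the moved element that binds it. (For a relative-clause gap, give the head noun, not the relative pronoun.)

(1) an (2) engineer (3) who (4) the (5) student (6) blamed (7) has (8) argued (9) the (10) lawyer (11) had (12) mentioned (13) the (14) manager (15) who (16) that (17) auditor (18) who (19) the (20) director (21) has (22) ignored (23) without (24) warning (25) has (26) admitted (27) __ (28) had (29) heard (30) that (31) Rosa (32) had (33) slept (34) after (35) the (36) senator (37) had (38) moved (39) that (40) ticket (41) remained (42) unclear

14

The gap at 27 is the subject of "heard", inside a relative clause.
The relative pronoun is "who" (word 15); it is bound by the head noun immediately before it.
Its filler is the head noun "manager", at word 14.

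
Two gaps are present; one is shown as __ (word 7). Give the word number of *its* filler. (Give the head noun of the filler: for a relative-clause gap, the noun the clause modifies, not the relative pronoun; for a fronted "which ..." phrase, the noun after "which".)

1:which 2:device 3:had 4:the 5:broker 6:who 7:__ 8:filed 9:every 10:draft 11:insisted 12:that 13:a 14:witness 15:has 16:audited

5

The marked gap is inside the relative clause, the subject of "filed".
Its filler is the head noun "broker" (via "who"), at word 5.
(The other dependency links word 2 to a gap after word 16.)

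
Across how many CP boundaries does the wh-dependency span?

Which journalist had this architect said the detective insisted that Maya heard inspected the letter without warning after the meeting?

"which journalist" is extracted from the subject of "inspected".
Boundaries crossed, outermost first: [Ø], [that], [Ø] — 3 in total.

3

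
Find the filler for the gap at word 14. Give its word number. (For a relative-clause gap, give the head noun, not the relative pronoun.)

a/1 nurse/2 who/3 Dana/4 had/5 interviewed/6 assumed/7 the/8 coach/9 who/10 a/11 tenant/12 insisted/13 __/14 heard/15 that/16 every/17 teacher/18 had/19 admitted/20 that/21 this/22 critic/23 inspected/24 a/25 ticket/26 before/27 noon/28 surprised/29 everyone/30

The gap at 14 is the subject of "heard", inside a relative clause.
The relative pronoun is "who" (word 10); it is bound by the head noun immediately before it.
Its filler is the head noun "coach", at word 9.

9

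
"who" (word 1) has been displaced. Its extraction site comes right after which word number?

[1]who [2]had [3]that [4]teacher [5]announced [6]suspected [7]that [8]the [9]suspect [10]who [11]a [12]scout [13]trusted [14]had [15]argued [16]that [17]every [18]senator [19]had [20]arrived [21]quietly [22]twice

5

The displaced element is "who" (word 1).
It is linked across 1 clause boundary (Ø).
It functions as the subject of "suspected", so the gap sits immediately after word 5 ("announced").
Base order: That teacher had announced that who suspected that the suspect who a scout trusted had argued that every senator had arrived quietly twice.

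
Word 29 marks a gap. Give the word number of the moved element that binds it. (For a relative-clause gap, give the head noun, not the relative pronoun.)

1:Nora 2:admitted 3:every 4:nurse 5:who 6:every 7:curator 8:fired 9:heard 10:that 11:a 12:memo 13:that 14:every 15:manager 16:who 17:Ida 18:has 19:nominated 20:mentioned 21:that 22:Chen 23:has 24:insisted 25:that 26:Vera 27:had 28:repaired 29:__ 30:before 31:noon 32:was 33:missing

12

The gap at 29 is the object of "repaired", inside a relative clause.
The relative pronoun is "that" (word 13); it is bound by the head noun immediately before it.
Its filler is the head noun "memo", at word 12.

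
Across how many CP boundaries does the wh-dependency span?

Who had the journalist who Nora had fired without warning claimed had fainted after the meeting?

"who" is extracted from the subject of "fainted".
Boundaries crossed, outermost first: [Ø] — 1 in total.

1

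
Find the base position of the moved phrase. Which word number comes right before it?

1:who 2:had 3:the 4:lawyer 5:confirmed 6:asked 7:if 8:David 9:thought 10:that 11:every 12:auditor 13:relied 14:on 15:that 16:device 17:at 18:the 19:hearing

5

The displaced element is "who" (word 1).
It is linked across 1 clause boundary (Ø).
It functions as the subject of "asked", so the gap sits immediately after word 5 ("confirmed").
Base order: The lawyer had confirmed who asked if David thought that every auditor relied on that device at the hearing.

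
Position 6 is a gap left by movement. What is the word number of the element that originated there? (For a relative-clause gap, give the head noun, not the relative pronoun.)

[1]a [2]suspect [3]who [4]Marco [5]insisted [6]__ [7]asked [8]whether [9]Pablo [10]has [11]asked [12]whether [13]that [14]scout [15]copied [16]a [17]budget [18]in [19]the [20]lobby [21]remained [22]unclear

2

The gap at 6 is the subject of "asked", inside a relative clause.
The relative pronoun is "who" (word 3); it is bound by the head noun immediately before it.
Its filler is the head noun "suspect", at word 2.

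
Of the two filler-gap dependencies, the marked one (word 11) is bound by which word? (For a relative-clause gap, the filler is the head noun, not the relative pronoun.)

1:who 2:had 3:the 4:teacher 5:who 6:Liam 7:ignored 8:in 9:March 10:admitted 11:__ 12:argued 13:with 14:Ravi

The marked gap is the subject of "argued".
Its filler is the fronted wh-phrase "who", at word 1.
(The other dependency links word 4 to a gap after word 7.)

1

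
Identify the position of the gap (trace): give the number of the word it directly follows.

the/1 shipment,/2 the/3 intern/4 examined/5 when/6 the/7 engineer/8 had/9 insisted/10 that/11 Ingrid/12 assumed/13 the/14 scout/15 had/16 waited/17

The displaced element is "the shipment" (word 2).
It functions as the direct object of "examined", so the gap sits immediately after word 5 ("examined").
Base order: The intern examined the shipment when the engineer had insisted that Ingrid assumed the scout had waited.

5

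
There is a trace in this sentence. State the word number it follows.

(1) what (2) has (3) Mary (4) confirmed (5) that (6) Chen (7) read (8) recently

7

The displaced element is "what" (word 1).
It is linked across 1 clause boundary (that).
It functions as the direct object of "read", so the gap sits immediately after word 7 ("read").
Base order: Mary has confirmed that Chen read what recently.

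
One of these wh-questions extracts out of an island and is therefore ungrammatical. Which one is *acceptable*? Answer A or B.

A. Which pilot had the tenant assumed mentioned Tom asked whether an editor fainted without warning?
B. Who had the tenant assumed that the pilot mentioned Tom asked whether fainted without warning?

In B, the wh-phrase is extracted from inside a wh-island (introduced by "whether"), which blocks movement.
In A, the extraction path crosses only that-complement boundaries, which are transparent.
So A is grammatical.

A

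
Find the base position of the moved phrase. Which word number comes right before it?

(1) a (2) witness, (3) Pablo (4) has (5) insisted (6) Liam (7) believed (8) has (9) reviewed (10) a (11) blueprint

The displaced element is "a witness" (word 2).
It is linked across 2 clause boundaries (Ø → Ø).
It functions as the subject of "reviewed", so the gap sits immediately after word 7 ("believed").
Base order: Pablo has insisted Liam believed a witness has reviewed a blueprint.

7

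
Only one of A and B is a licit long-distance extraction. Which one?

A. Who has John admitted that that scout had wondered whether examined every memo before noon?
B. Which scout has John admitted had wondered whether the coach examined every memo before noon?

B

In A, the wh-phrase is extracted from inside a wh-island (introduced by "whether"), which blocks movement.
In B, the extraction path crosses only that-complement boundaries, which are transparent.
So B is grammatical.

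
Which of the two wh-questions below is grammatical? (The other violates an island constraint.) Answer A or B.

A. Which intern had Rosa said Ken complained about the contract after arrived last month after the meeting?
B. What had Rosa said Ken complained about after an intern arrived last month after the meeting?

B

In A, the wh-phrase is extracted from inside an adjunct island (introduced by "after"), which blocks movement.
In B, the extraction path crosses only that-complement boundaries, which are transparent.
So B is grammatical.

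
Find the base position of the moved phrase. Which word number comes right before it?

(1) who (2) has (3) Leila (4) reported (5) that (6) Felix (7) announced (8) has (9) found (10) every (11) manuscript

The displaced element is "who" (word 1).
It is linked across 2 clause boundaries (that → Ø).
It functions as the subject of "found", so the gap sits immediately after word 7 ("announced").
Base order: Leila has reported that Felix announced that who has found every manuscript.

7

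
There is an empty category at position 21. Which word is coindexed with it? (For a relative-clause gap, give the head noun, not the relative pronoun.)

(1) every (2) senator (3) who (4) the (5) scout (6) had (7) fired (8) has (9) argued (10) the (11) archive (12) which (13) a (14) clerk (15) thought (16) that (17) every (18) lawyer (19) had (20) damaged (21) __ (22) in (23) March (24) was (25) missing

The gap at 21 is the object of "damaged", inside a relative clause.
The relative pronoun is "which" (word 12); it is bound by the head noun immediately before it.
Its filler is the head noun "archive", at word 11.

11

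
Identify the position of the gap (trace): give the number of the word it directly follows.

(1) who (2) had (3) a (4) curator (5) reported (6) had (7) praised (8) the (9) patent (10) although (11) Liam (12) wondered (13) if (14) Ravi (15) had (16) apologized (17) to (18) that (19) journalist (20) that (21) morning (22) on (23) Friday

The displaced element is "who" (word 1).
It is linked across 1 clause boundary (Ø).
It functions as the subject of "praised", so the gap sits immediately after word 5 ("reported").
Base order: A curator had reported that who had praised the patent although Liam wondered if Ravi had apologized to that journalist that morning on Friday.

5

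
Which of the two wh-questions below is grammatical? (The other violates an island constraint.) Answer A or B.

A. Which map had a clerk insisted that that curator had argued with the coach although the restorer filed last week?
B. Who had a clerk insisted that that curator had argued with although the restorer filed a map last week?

In A, the wh-phrase is extracted from inside an adjunct island (introduced by "although"), which blocks movement.
In B, the extraction path crosses only that-complement boundaries, which are transparent.
So B is grammatical.

B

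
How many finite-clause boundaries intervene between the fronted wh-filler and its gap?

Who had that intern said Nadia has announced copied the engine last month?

2

"who" is extracted from the subject of "copied".
Boundaries crossed, outermost first: [Ø], [Ø] — 2 in total.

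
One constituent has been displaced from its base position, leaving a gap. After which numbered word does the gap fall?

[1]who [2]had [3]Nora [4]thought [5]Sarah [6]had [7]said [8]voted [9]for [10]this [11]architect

The displaced element is "who" (word 1).
It is linked across 2 clause boundaries (Ø → Ø).
It functions as the subject of "voted", so the gap sits immediately after word 7 ("said").
Base order: Nora had thought Sarah had said that who voted for this architect.

7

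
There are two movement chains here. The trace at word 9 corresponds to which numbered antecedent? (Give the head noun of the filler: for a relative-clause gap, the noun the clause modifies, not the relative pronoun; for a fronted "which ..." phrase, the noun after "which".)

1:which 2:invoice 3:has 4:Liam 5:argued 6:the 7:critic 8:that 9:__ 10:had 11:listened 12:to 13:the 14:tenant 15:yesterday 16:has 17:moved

7

The marked gap is inside the relative clause, the subject of "listened".
Its filler is the head noun "critic" (via "that"), at word 7.
(The other dependency links word 2 to a gap after word 17.)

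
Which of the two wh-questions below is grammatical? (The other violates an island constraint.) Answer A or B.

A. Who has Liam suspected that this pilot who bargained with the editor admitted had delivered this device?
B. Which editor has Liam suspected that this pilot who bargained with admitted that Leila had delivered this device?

A

In B, the wh-phrase is extracted from inside a complex-NP island (relative clause) (introduced by "who"), which blocks movement.
In A, the extraction path crosses only that-complement boundaries, which are transparent.
So A is grammatical.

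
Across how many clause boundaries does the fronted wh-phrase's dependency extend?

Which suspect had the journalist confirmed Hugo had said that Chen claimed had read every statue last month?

"which suspect" is extracted from the subject of "read".
Boundaries crossed, outermost first: [Ø], [that], [Ø] — 3 in total.

3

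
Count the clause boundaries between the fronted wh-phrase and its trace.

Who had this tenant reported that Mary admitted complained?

2

"who" is extracted from the subject of "complained".
Boundaries crossed, outermost first: [that], [Ø] — 2 in total.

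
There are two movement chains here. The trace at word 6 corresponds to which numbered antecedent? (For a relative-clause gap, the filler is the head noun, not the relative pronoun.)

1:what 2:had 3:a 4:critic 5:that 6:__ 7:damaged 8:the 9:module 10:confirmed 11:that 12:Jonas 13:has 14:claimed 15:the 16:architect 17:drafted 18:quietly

4

The marked gap is inside the relative clause, the subject of "damaged".
Its filler is the head noun "critic" (via "that"), at word 4.
(The other dependency links word 1 to a gap after word 17.)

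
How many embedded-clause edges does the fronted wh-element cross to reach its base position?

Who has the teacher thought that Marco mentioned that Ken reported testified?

3

"who" is extracted from the subject of "testified".
Boundaries crossed, outermost first: [that], [that], [Ø] — 3 in total.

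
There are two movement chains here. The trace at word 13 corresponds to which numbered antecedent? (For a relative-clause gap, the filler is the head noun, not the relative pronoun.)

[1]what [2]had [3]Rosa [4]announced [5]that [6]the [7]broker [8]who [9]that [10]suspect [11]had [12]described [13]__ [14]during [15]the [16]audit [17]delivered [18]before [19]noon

7

The marked gap is inside the relative clause, the direct object of "described".
Its filler is the head noun "broker" (via "who"), at word 7.
(The other dependency links word 1 to a gap after word 17.)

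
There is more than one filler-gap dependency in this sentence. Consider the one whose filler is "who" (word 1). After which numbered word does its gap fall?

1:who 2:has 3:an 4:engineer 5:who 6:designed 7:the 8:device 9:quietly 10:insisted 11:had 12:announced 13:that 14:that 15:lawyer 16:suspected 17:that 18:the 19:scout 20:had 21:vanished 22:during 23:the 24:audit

The displaced element is "who" (word 1).
It is linked across 1 clause boundary (Ø).
It functions as the subject of "announced", so the gap sits immediately after word 10 ("insisted").
Base order: An engineer who designed the device quietly has insisted that who had announced that that lawyer suspected that the scout had vanished during the audit.

10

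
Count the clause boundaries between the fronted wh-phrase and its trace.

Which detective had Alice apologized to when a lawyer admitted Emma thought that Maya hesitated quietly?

"which detective" originates inside the matrix clause — no clause boundary is crossed.

0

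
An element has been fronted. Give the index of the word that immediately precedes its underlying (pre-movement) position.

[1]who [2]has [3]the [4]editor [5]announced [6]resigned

The displaced element is "who" (word 1).
It is linked across 1 clause boundary (Ø).
It functions as the subject of "resigned", so the gap sits immediately after word 5 ("announced").
Base order: The editor has announced who resigned.

5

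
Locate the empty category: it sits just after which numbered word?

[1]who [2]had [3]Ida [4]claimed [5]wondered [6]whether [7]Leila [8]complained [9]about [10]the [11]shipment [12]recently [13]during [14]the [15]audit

4

The displaced element is "who" (word 1).
It is linked across 1 clause boundary (Ø).
It functions as the subject of "wondered", so the gap sits immediately after word 4 ("claimed").
Base order: Ida had claimed who wondered whether Leila complained about the shipment recently during the audit.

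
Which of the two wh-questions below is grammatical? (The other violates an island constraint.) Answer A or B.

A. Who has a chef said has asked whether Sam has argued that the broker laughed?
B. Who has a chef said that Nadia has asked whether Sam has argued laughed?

A

In B, the wh-phrase is extracted from inside a wh-island (introduced by "whether"), which blocks movement.
In A, the extraction path crosses only that-complement boundaries, which are transparent.
So A is grammatical.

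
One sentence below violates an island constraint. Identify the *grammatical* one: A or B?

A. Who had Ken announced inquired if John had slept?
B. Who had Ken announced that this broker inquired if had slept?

A

In B, the wh-phrase is extracted from inside a wh-island (introduced by "if"), which blocks movement.
In A, the extraction path crosses only that-complement boundaries, which are transparent.
So A is grammatical.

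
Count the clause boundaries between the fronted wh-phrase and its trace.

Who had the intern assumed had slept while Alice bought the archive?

1

"who" is extracted from the subject of "slept".
Boundaries crossed, outermost first: [Ø] — 1 in total.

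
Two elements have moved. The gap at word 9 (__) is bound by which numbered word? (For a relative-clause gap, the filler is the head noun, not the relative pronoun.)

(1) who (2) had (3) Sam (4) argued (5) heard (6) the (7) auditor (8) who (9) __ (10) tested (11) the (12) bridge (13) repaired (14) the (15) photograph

The marked gap is inside the relative clause, the subject of "tested".
Its filler is the head noun "auditor" (via "who"), at word 7.
(The other dependency links word 1 to a gap after word 4.)

7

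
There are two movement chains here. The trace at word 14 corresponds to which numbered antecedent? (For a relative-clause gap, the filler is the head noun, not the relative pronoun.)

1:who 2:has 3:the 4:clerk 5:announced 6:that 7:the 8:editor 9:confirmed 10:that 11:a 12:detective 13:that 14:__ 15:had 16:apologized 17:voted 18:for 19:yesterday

12

The marked gap is inside the relative clause, the subject of "apologized".
Its filler is the head noun "detective" (via "that"), at word 12.
(The other dependency links word 1 to a gap after word 18.)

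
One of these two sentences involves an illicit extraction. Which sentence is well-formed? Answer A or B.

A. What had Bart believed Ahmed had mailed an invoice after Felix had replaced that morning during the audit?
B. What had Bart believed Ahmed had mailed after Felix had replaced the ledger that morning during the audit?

In A, the wh-phrase is extracted from inside an adjunct island (introduced by "after"), which blocks movement.
In B, the extraction path crosses only that-complement boundaries, which are transparent.
So B is grammatical.

B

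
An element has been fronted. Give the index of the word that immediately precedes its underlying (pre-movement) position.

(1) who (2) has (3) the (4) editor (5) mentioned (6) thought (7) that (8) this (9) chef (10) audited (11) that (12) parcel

The displaced element is "who" (word 1).
It is linked across 1 clause boundary (Ø).
It functions as the subject of "thought", so the gap sits immediately after word 5 ("mentioned").
Base order: The editor has mentioned who thought that this chef audited that parcel.

5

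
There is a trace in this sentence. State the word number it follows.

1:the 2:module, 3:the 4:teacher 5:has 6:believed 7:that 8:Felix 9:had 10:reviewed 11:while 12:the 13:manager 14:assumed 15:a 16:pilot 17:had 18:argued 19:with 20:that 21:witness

10

The displaced element is "the module" (word 2).
It is linked across 1 clause boundary (that).
It functions as the direct object of "reviewed", so the gap sits immediately after word 10 ("reviewed").
Base order: The teacher has believed that Felix had reviewed the module while the manager assumed a pilot had argued with that witness.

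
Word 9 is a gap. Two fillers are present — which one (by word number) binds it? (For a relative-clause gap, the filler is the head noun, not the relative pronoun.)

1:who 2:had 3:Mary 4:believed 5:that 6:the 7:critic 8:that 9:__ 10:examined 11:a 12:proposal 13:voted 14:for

7

The marked gap is inside the relative clause, the subject of "examined".
Its filler is the head noun "critic" (via "that"), at word 7.
(The other dependency links word 1 to a gap after word 14.)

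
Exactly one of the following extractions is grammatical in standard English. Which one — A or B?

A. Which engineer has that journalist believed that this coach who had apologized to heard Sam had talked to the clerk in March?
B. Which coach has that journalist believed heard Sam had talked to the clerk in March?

B

In A, the wh-phrase is extracted from inside a complex-NP island (relative clause) (introduced by "who"), which blocks movement.
In B, the extraction path crosses only that-complement boundaries, which are transparent.
So B is grammatical.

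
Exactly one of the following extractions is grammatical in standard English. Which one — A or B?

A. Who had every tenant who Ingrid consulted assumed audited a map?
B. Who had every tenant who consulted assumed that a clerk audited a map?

A

In B, the wh-phrase is extracted from inside a complex-NP island (relative clause) (introduced by "who"), which blocks movement.
In A, the extraction path crosses only that-complement boundaries, which are transparent.
So A is grammatical.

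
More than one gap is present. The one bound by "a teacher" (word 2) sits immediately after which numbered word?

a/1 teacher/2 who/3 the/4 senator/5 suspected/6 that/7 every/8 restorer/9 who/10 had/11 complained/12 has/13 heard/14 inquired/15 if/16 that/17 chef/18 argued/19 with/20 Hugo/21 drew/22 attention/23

14

The displaced element is "a teacher" (word 2).
It is linked across 2 clause boundaries (that → Ø).
It functions as the subject of "inquired", so the gap sits immediately after word 14 ("heard").
Base order: The senator suspected that every restorer who had complained has heard that a teacher inquired if that chef argued with Hugo.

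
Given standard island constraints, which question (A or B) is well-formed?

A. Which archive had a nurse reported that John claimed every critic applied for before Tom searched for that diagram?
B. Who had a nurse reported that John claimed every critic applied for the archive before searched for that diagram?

A

In B, the wh-phrase is extracted from inside an adjunct island (introduced by "before"), which blocks movement.
In A, the extraction path crosses only that-complement boundaries, which are transparent.
So A is grammatical.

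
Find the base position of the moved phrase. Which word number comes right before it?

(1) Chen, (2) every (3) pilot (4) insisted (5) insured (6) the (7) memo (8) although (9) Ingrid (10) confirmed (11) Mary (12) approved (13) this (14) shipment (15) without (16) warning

4

The displaced element is "Chen" (word 1).
It is linked across 1 clause boundary (Ø).
It functions as the subject of "insured", so the gap sits immediately after word 4 ("insisted").
Base order: Every pilot insisted that Chen insured the memo although Ingrid confirmed Mary approved this shipment without warning.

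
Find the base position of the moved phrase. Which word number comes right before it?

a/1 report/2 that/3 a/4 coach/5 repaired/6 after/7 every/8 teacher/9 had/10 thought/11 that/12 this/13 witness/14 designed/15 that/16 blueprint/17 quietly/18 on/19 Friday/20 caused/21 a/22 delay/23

6

The displaced element is "a report" (word 2).
It functions as the direct object of "repaired", so the gap sits immediately after word 6 ("repaired").
Base order: A coach repaired a report after every teacher had thought that this witness designed that blueprint quietly on Friday.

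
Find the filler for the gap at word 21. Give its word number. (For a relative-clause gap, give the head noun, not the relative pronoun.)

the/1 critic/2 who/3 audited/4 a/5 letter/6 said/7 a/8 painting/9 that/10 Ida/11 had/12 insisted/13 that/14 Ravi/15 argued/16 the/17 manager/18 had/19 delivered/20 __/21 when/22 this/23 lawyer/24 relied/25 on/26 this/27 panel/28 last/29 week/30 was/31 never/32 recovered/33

The gap at 21 is the object of "delivered", inside a relative clause.
The relative pronoun is "that" (word 10); it is bound by the head noun immediately before it.
Its filler is the head noun "painting", at word 9.

9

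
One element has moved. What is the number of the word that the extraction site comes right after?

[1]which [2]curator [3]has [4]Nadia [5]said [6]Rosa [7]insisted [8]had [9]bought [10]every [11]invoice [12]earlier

The displaced element is "which curator" (word 2).
It is linked across 2 clause boundaries (Ø → Ø).
It functions as the subject of "bought", so the gap sits immediately after word 7 ("insisted").
Base order: Nadia has said Rosa insisted that which curator had bought every invoice earlier.

7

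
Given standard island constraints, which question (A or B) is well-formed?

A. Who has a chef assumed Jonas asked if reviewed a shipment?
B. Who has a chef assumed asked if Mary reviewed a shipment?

In A, the wh-phrase is extracted from inside a wh-island (introduced by "if"), which blocks movement.
In B, the extraction path crosses only that-complement boundaries, which are transparent.
So B is grammatical.

B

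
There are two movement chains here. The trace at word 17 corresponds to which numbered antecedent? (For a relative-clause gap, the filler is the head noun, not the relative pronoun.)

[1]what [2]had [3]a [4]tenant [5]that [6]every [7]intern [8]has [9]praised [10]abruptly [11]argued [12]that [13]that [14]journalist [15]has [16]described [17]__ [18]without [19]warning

1

The marked gap is the direct object of "described".
Its filler is the fronted wh-phrase "what", at word 1.
(The other dependency links word 4 to a gap after word 9.)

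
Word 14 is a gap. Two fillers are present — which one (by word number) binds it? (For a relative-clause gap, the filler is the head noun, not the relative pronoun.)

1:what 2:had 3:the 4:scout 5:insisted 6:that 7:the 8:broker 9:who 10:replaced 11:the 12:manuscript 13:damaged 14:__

The marked gap is the direct object of "damaged".
Its filler is the fronted wh-phrase "what", at word 1.
(The other dependency links word 8 to a gap after word 9.)

1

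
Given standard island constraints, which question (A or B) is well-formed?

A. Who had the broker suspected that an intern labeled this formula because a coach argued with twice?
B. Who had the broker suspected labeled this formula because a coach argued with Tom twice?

B

In A, the wh-phrase is extracted from inside an adjunct island (introduced by "because"), which blocks movement.
In B, the extraction path crosses only that-complement boundaries, which are transparent.
So B is grammatical.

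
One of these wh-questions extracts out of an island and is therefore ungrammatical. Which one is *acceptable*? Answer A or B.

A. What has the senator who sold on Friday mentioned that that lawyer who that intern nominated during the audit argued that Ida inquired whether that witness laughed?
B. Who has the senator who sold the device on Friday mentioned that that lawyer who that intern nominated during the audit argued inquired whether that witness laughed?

In A, the wh-phrase is extracted from inside a complex-NP island (relative clause) (introduced by "who"), which blocks movement.
In B, the extraction path crosses only that-complement boundaries, which are transparent.
So B is grammatical.

B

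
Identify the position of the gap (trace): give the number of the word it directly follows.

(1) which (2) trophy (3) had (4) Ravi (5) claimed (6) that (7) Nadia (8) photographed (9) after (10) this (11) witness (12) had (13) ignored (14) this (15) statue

8

The displaced element is "which trophy" (word 2).
It is linked across 1 clause boundary (that).
It functions as the direct object of "photographed", so the gap sits immediately after word 8 ("photographed").
Base order: Ravi had claimed that Nadia photographed which trophy after this witness had ignored this statue.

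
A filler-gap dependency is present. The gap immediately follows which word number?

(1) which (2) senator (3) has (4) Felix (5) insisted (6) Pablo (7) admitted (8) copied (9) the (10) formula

7

The displaced element is "which senator" (word 2).
It is linked across 2 clause boundaries (Ø → Ø).
It functions as the subject of "copied", so the gap sits immediately after word 7 ("admitted").
Base order: Felix has insisted Pablo admitted that which senator copied the formula.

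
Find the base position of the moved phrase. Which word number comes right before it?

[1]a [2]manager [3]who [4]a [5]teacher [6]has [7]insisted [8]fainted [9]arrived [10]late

The displaced element is "a manager" (word 2).
It is linked across 1 clause boundary (Ø).
It functions as the subject of "fainted", so the gap sits immediately after word 7 ("insisted").
Base order: A teacher has insisted that a manager fainted.

7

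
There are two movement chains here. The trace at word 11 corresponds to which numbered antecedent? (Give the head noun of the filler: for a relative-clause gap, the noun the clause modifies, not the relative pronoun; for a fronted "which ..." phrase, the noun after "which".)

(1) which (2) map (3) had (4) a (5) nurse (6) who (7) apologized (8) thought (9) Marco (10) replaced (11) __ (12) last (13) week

2

The marked gap is the direct object of "replaced".
Its filler is the fronted wh-phrase "which map", at word 2.
(The other dependency links word 5 to a gap after word 6.)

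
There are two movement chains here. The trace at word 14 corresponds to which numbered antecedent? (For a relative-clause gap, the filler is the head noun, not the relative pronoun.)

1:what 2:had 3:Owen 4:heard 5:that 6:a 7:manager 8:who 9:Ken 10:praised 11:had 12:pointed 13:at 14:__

1

The marked gap is the object of the preposition "at" of "pointed".
Its filler is the fronted wh-phrase "what", at word 1.
(The other dependency links word 7 to a gap after word 10.)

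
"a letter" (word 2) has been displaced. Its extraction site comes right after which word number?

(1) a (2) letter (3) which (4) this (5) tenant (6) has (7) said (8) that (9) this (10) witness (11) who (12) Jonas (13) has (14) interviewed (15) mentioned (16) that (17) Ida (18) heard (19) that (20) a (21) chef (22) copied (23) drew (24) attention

The displaced element is "a letter" (word 2).
It is linked across 3 clause boundaries (that → that → that).
It functions as the direct object of "copied", so the gap sits immediately after word 22 ("copied").
Base order: This tenant has said that this witness who Jonas has interviewed mentioned that Ida heard that a chef copied a letter.

22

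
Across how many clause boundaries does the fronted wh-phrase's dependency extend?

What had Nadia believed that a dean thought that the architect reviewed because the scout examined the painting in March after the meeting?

2

"what" is extracted from the object of "reviewed".
Boundaries crossed, outermost first: [that], [that] — 2 in total.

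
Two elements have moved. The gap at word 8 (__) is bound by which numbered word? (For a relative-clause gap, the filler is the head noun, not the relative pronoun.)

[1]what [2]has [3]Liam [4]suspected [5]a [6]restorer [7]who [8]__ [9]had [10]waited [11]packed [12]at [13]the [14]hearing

6

The marked gap is inside the relative clause, the subject of "waited".
Its filler is the head noun "restorer" (via "who"), at word 6.
(The other dependency links word 1 to a gap after word 11.)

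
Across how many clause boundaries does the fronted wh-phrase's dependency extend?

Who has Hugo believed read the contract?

1

"who" is extracted from the subject of "read".
Boundaries crossed, outermost first: [Ø] — 1 in total.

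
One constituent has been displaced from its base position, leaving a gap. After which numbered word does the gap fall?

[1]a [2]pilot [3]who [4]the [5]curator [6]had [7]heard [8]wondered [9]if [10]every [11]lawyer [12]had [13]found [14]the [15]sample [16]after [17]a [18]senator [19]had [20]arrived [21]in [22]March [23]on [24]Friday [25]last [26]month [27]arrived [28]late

7

The displaced element is "a pilot" (word 2).
It is linked across 1 clause boundary (Ø).
It functions as the subject of "wondered", so the gap sits immediately after word 7 ("heard").
Base order: The curator had heard that a pilot wondered if every lawyer had found the sample after a senator had arrived in March on Friday last month.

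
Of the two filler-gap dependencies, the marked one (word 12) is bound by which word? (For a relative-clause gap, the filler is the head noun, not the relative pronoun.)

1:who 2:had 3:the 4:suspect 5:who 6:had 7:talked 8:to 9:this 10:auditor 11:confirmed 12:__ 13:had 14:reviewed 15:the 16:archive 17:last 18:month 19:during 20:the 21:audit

The marked gap is the subject of "reviewed".
Its filler is the fronted wh-phrase "who", at word 1.
(The other dependency links word 4 to a gap after word 5.)

1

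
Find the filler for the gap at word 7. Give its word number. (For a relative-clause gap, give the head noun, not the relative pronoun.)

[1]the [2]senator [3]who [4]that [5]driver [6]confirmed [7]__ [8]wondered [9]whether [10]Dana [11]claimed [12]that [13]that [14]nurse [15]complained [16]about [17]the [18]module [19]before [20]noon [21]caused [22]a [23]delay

2

The gap at 7 is the subject of "wondered", inside a relative clause.
The relative pronoun is "who" (word 3); it is bound by the head noun immediately before it.
Its filler is the head noun "senator", at word 2.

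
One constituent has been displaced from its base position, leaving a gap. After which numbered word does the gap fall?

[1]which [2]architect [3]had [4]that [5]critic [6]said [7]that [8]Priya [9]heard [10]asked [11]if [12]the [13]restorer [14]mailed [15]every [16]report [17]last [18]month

The displaced element is "which architect" (word 2).
It is linked across 2 clause boundaries (that → Ø).
It functions as the subject of "asked", so the gap sits immediately after word 9 ("heard").
Base order: That critic had said that Priya heard that which architect asked if the restorer mailed every report last month.

9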